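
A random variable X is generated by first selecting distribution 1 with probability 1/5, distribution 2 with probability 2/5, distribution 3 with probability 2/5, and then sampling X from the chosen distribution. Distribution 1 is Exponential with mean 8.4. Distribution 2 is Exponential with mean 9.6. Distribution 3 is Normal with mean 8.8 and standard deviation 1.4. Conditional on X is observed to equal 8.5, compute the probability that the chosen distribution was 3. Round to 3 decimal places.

Likelihoods f(8.5 | ·): 1: 0.0432769; 2: 0.0429732; 3: 0.278491.
Posterior ∝ prior × likelihood. Numerator for 3: 0.4·0.278491 = 0.111396.
Normalizing constant: 0.2·0.0432769 + 0.4·0.0429732 + 0.4·0.278491 = 0.137241.
P(3 | observation) = 0.111396 / 0.137241 = 0.811684.

0.812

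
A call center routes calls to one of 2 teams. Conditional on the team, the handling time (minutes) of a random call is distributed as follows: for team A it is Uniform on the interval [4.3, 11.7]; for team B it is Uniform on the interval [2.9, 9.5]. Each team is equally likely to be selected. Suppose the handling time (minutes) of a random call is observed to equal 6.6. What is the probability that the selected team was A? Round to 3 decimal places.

0.471

Likelihoods f(6.6 | ·): A: 0.135135; B: 0.151515.
Posterior ∝ prior × likelihood. Numerator for A: 0.5·0.135135 = 0.0675676.
Normalizing constant: 0.5·0.135135 + 0.5·0.151515 = 0.143325.
P(A | observation) = 0.0675676 / 0.143325 = 0.471429.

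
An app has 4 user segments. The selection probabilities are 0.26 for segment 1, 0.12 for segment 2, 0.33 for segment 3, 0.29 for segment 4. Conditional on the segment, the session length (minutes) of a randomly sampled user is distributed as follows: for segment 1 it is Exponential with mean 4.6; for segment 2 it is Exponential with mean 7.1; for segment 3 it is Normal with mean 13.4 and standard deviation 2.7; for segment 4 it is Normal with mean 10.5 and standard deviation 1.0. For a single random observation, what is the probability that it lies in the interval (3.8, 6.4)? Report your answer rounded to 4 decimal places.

0.0722

Conditional on each segment, P(3.8 < X < 6.4): 1: 0.189008; 2: 0.179548; 3: 0.00457419; 4: 2.06575e-05.
By total probability, P(3.8 < X < 6.4) = 0.26·0.189008 + 0.12·0.179548 + 0.33·0.00457419 + 0.29·2.06575e-05 = 0.0722034.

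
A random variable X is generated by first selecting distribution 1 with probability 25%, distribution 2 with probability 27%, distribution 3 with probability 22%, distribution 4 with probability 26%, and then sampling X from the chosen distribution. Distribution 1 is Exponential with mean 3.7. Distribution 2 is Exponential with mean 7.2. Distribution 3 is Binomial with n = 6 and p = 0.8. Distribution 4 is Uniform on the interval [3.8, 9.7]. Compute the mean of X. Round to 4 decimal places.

Component means — 1: 3.7; 2: 7.2; 3: 4.8; 4: 6.75.
E[X] = 0.25·3.7 + 0.27·7.2 + 0.22·4.8 + 0.26·6.75 = 5.68.

5.6800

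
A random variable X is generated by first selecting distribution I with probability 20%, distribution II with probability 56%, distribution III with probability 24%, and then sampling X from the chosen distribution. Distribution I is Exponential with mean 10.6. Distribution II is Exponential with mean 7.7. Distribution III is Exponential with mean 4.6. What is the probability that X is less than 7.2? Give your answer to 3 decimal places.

0.629

Conditional on each component, P(X < 7.2): I: 0.493001; II: 0.60744; III: 0.790957.
By total probability, P(X < 7.2) = 0.2·0.493001 + 0.56·0.60744 + 0.24·0.790957 = 0.628596.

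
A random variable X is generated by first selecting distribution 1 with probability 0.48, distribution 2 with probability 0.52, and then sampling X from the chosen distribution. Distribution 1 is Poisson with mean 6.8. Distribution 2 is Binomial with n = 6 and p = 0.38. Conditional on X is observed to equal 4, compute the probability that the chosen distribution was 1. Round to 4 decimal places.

Likelihoods P(X=4 | ·): 1: 0.0992252; 2: 0.120229.
Posterior ∝ prior × likelihood. Numerator for 1: 0.48·0.0992252 = 0.0476281.
Normalizing constant: 0.48·0.0992252 + 0.52·0.120229 = 0.110147.
P(1 | observation) = 0.0476281 / 0.110147 = 0.432404.

0.4324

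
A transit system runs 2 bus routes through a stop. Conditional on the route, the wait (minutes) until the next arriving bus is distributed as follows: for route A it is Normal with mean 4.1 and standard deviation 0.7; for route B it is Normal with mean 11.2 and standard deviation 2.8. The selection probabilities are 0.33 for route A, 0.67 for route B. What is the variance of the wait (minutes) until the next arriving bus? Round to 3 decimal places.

16.560

Per component, A: μ=4.1, E[X²]=17.3; B: μ=11.2, E[X²]=133.28.
E[X] = 0.33·4.1 + 0.67·11.2 = 8.857.
E[X²] = 0.33·17.3 + 0.67·133.28 = 95.0066.
Var(X) = E[X²] − (E[X])² = 95.0066 − 78.4464 = 16.5602.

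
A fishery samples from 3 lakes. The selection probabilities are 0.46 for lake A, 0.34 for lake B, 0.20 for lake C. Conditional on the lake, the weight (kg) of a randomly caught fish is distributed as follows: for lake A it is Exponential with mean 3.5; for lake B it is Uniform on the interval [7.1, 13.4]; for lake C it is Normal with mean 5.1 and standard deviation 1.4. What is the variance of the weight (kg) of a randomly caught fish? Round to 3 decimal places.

16.317

Per component, A: μ=3.5, E[X²]=24.5; B: μ=10.25, E[X²]=108.37; C: μ=5.1, E[X²]=27.97.
E[X] = 0.46·3.5 + 0.34·10.25 + 0.2·5.1 = 6.115.
E[X²] = 0.46·24.5 + 0.34·108.37 + 0.2·27.97 = 53.7098.
Var(X) = E[X²] − (E[X])² = 53.7098 − 37.3932 = 16.3166.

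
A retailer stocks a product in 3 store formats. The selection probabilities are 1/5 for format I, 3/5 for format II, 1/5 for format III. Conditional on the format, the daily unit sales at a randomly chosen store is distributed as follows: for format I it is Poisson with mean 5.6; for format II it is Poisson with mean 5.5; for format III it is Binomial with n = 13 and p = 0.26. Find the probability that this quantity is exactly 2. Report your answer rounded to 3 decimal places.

Conditional on each format, P(X = 2): I: 0.0579825; II: 0.0618124; III: 0.192128.
By total probability, P(X = 2) = 0.2·0.0579825 + 0.6·0.0618124 + 0.2·0.192128 = 0.0871095.

0.087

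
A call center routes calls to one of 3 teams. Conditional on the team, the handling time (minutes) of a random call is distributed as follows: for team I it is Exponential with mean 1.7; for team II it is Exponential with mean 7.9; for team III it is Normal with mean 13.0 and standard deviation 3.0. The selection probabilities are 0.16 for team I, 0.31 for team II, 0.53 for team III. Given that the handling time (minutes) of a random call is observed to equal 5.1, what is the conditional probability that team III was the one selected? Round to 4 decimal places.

Likelihoods f(5.1 | ·): I: 0.0292865; II: 0.0663752; III: 0.00414948.
Posterior ∝ prior × likelihood. Numerator for III: 0.53·0.00414948 = 0.00219922.
Normalizing constant: 0.16·0.0292865 + 0.31·0.0663752 + 0.53·0.00414948 = 0.0274614.
P(III | observation) = 0.00219922 / 0.0274614 = 0.0800842.

0.0801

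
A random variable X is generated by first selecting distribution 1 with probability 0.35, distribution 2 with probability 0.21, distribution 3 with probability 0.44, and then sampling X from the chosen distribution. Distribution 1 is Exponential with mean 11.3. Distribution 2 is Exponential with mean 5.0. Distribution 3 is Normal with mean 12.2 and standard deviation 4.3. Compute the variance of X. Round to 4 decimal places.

65.9091

Per component, 1: μ=11.3, E[X²]=255.38; 2: μ=5, E[X²]=50; 3: μ=12.2, E[X²]=167.33.
E[X] = 0.35·11.3 + 0.21·5 + 0.44·12.2 = 10.373.
E[X²] = 0.35·255.38 + 0.21·50 + 0.44·167.33 = 173.508.
Var(X) = E[X²] − (E[X])² = 173.508 − 107.599 = 65.9091.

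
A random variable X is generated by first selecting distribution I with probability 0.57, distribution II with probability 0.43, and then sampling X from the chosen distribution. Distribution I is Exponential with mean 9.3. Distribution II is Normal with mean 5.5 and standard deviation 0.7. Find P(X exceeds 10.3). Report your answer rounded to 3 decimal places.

Conditional on each component, P(X > 10.3): I: 0.330375; II: 3.51252e-12.
By total probability, P(X > 10.3) = 0.57·0.330375 + 0.43·3.51252e-12 = 0.188314.

0.188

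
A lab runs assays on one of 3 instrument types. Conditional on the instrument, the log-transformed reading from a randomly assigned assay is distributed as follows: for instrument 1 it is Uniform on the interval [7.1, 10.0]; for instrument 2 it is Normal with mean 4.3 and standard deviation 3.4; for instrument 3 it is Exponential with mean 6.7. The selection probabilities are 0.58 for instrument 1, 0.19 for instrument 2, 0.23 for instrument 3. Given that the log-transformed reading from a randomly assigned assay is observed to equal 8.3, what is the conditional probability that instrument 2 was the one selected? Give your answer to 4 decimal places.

0.0505

Likelihoods f(8.3 | ·): 1: 0.344828; 2: 0.0587329; 3: 0.0432433.
Posterior ∝ prior × likelihood. Numerator for 2: 0.19·0.0587329 = 0.0111592.
Normalizing constant: 0.58·0.344828 + 0.19·0.0587329 + 0.23·0.0432433 = 0.221105.
P(2 | observation) = 0.0111592 / 0.221105 = 0.0504703.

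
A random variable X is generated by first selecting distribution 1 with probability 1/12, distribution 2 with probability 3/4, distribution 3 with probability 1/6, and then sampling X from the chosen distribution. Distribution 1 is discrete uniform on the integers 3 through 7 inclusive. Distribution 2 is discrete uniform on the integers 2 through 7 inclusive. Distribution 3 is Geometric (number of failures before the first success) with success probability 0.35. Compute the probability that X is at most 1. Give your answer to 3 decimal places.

0.096

Conditional on each component, P(X ≤ 1): 1: 0; 2: 0; 3: 0.5775.
By total probability, P(X ≤ 1) = 0.0833333·0 + 0.75·0 + 0.166667·0.5775 = 0.09625.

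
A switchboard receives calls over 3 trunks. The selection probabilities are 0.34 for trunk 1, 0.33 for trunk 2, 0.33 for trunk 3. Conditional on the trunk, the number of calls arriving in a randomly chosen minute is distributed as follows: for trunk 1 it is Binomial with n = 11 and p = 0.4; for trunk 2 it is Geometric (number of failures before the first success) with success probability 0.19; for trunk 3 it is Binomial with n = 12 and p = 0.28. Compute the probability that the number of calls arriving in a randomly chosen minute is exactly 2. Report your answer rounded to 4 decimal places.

0.1352

Conditional on each trunk, P(X = 2): 1: 0.0886837; 2: 0.124659; 3: 0.193725.
By total probability, P(X = 2) = 0.34·0.0886837 + 0.33·0.124659 + 0.33·0.193725 = 0.135219.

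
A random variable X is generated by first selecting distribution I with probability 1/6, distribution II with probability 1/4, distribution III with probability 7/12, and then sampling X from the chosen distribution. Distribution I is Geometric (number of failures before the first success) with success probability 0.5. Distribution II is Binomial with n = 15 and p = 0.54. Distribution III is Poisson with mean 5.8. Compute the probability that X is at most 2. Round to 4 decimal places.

0.1879

Conditional on each component, P(X ≤ 2): I: 0.875; II: 0.00142682; III: 0.0715108.
By total probability, P(X ≤ 2) = 0.166667·0.875 + 0.25·0.00142682 + 0.583333·0.0715108 = 0.187905.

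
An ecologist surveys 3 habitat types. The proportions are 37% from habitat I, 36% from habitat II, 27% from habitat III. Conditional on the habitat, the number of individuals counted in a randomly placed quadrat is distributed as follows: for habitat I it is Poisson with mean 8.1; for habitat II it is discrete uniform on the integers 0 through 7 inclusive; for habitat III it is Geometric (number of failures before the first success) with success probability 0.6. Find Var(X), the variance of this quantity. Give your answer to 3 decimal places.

14.306

Per component, I: μ=8.1, E[X²]=73.71; II: μ=3.5, E[X²]=17.5; III: μ=0.666667, E[X²]=1.55556.
E[X] = 0.37·8.1 + 0.36·3.5 + 0.27·0.666667 = 4.437.
E[X²] = 0.37·73.71 + 0.36·17.5 + 0.27·1.55556 = 33.9927.
Var(X) = E[X²] − (E[X])² = 33.9927 − 19.687 = 14.3057.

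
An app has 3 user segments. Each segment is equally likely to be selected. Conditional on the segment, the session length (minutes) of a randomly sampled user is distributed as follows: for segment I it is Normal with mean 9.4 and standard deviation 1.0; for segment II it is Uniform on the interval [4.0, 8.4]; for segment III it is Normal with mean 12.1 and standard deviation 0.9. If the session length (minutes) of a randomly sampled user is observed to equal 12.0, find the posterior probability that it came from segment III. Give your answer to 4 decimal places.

0.9701

Likelihoods f(12.0 | ·): I: 0.013583; II: 0; III: 0.440541.
Posterior ∝ prior × likelihood. Numerator for III: 0.333333·0.440541 = 0.146847.
Normalizing constant: 0.333333·0.013583 + 0.333333·0 + 0.333333·0.440541 = 0.151375.
P(III | observation) = 0.146847 / 0.151375 = 0.97009.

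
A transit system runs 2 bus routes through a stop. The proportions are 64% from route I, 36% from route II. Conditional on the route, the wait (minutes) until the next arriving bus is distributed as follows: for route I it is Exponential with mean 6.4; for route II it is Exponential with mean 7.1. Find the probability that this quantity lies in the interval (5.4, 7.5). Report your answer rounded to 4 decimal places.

0.1201

Conditional on each route, P(5.4 < X < 7.5): I: 0.120309; II: 0.119676.
By total probability, P(5.4 < X < 7.5) = 0.64·0.120309 + 0.36·0.119676 = 0.120081.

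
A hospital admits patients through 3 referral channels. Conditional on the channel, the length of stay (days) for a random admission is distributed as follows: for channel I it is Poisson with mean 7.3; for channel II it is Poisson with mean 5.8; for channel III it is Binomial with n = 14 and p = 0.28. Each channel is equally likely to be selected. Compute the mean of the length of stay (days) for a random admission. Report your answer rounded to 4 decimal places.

5.6733

Component means — I: 7.3; II: 5.8; III: 3.92.
E[X] = 0.333333·7.3 + 0.333333·5.8 + 0.333333·3.92 = 5.67333.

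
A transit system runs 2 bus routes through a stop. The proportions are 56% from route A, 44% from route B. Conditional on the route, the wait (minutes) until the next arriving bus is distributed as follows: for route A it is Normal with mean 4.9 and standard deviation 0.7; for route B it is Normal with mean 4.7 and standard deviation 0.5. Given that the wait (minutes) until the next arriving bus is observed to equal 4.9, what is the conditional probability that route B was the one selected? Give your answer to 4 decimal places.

Likelihoods f(4.9 | ·): A: 0.569918; B: 0.73654.
Posterior ∝ prior × likelihood. Numerator for B: 0.44·0.73654 = 0.324078.
Normalizing constant: 0.56·0.569918 + 0.44·0.73654 = 0.643232.
P(B | observation) = 0.324078 / 0.643232 = 0.503827.

0.5038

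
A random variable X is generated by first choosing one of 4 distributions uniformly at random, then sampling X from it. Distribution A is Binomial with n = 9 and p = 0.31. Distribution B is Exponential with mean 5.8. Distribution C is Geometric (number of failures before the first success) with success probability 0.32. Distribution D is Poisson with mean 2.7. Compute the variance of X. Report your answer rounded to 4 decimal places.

Per component, A: μ=2.79, E[X²]=9.7092; B: μ=5.8, E[X²]=67.28; C: μ=2.125, E[X²]=11.1562; D: μ=2.7, E[X²]=9.99.
E[X] = 0.25·2.79 + 0.25·5.8 + 0.25·2.125 + 0.25·2.7 = 3.35375.
E[X²] = 0.25·9.7092 + 0.25·67.28 + 0.25·11.1562 + 0.25·9.99 = 24.5339.
Var(X) = E[X²] − (E[X])² = 24.5339 − 11.2476 = 13.2862.

13.2862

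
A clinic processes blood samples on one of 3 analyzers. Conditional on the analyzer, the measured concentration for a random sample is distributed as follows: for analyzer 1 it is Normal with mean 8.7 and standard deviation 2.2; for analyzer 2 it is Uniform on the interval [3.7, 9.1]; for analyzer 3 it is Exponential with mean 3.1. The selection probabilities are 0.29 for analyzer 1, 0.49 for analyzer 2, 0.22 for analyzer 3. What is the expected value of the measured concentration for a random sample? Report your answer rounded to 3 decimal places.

Component means — 1: 8.7; 2: 6.4; 3: 3.1.
E[X] = 0.29·8.7 + 0.49·6.4 + 0.22·3.1 = 6.341.

6.341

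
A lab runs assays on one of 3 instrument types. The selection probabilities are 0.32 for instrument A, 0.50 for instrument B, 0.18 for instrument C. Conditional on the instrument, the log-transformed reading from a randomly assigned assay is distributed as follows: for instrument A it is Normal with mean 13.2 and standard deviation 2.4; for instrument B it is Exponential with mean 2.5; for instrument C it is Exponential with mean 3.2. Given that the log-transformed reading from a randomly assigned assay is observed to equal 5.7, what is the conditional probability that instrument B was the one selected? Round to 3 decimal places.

Likelihoods f(5.7 | ·): A: 0.00125927; B: 0.0409137; C: 0.0526336.
Posterior ∝ prior × likelihood. Numerator for B: 0.5·0.0409137 = 0.0204568.
Normalizing constant: 0.32·0.00125927 + 0.5·0.0409137 + 0.18·0.0526336 = 0.0303339.
P(B | observation) = 0.0204568 / 0.0303339 = 0.67439.

0.674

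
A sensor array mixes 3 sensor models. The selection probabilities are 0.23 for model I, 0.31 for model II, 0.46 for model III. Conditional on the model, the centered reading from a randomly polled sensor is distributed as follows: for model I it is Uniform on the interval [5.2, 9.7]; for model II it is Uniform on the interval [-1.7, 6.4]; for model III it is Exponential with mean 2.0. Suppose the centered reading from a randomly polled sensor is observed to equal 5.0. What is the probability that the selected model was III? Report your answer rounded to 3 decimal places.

0.330

Likelihoods f(5.0 | ·): I: 0; II: 0.123457; III: 0.0410425.
Posterior ∝ prior × likelihood. Numerator for III: 0.46·0.0410425 = 0.0188795.
Normalizing constant: 0.23·0 + 0.31·0.123457 + 0.46·0.0410425 = 0.0571512.
P(III | observation) = 0.0188795 / 0.0571512 = 0.330344.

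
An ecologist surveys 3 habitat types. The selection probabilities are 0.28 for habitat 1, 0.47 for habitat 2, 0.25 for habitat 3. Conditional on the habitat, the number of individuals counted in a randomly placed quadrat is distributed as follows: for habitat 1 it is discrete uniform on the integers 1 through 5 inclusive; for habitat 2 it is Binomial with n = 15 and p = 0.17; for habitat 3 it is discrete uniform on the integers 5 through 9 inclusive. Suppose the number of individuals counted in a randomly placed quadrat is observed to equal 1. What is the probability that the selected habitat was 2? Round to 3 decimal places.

0.612

Likelihoods P(X=1 | ·): 1: 0.2; 2: 0.187773; 3: 0.
Posterior ∝ prior × likelihood. Numerator for 2: 0.47·0.187773 = 0.0882534.
Normalizing constant: 0.28·0.2 + 0.47·0.187773 + 0.25·0 = 0.144253.
P(2 | observation) = 0.0882534 / 0.144253 = 0.611794.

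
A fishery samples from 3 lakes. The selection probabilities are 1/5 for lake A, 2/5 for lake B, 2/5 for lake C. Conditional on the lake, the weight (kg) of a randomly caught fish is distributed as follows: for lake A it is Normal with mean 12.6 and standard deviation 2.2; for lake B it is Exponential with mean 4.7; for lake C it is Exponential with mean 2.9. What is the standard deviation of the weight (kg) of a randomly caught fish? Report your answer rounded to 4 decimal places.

5.1192

Per component, A: μ=12.6, E[X²]=163.6; B: μ=4.7, E[X²]=44.18; C: μ=2.9, E[X²]=16.82.
E[X] = 0.2·12.6 + 0.4·4.7 + 0.4·2.9 = 5.56.
E[X²] = 0.2·163.6 + 0.4·44.18 + 0.4·16.82 = 57.12.
Var(X) = E[X²] − (E[X])² = 57.12 − 30.9136 = 26.2064.
SD(X) = √26.2064 = 5.11922.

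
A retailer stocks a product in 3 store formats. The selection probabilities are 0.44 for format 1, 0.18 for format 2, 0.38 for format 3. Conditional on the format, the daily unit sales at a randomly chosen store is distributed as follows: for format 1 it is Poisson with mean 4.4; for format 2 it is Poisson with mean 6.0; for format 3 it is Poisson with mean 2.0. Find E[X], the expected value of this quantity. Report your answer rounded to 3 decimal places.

3.776

Component means — 1: 4.4; 2: 6; 3: 2.
E[X] = 0.44·4.4 + 0.18·6 + 0.38·2 = 3.776.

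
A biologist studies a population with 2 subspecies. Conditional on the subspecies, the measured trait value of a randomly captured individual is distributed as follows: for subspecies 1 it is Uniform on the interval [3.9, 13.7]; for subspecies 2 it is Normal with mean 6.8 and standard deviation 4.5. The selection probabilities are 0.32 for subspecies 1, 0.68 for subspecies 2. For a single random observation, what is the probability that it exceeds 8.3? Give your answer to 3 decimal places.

Conditional on each subspecies, P(X > 8.3): 1: 0.55102; 2: 0.369441.
By total probability, P(X > 8.3) = 0.32·0.55102 + 0.68·0.369441 = 0.427547.

0.428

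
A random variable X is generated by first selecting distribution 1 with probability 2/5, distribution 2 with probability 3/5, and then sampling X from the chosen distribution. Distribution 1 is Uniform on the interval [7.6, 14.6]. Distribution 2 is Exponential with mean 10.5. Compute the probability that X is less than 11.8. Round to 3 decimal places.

Conditional on each component, P(X < 11.8): 1: 0.6; 2: 0.674961.
By total probability, P(X < 11.8) = 0.4·0.6 + 0.6·0.674961 = 0.644976.

0.645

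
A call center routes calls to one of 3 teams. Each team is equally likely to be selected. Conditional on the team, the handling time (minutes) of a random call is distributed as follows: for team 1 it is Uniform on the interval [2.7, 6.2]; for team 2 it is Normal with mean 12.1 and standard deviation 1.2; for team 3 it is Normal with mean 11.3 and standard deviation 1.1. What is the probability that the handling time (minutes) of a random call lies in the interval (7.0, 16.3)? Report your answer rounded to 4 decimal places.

0.6666

Conditional on each team, P(7.0 < X < 16.3): 1: 0; 2: 0.999757; 3: 0.999951.
By total probability, P(7.0 < X < 16.3) = 0.333333·0 + 0.333333·0.999757 + 0.333333·0.999951 = 0.666569.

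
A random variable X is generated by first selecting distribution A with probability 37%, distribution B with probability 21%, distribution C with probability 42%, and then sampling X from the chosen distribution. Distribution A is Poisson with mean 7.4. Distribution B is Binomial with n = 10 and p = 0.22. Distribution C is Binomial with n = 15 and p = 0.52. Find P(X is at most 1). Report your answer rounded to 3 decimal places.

0.069

Conditional on each component, P(X ≤ 1): A: 0.00513452; B: 0.318469; C: 0.00028537.
By total probability, P(X ≤ 1) = 0.37·0.00513452 + 0.21·0.318469 + 0.42·0.00028537 = 0.0688982.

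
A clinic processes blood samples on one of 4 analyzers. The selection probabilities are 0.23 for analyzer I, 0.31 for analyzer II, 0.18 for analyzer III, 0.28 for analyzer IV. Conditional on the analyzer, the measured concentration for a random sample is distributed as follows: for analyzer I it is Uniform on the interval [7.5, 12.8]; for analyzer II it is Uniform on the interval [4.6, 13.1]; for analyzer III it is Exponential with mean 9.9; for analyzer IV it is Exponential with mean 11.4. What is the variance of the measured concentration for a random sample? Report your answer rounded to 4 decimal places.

57.3985

Per component, I: μ=10.15, E[X²]=105.363; II: μ=8.85, E[X²]=84.3433; III: μ=9.9, E[X²]=196.02; IV: μ=11.4, E[X²]=259.92.
E[X] = 0.23·10.15 + 0.31·8.85 + 0.18·9.9 + 0.28·11.4 = 10.052.
E[X²] = 0.23·105.363 + 0.31·84.3433 + 0.18·196.02 + 0.28·259.92 = 158.441.
Var(X) = E[X²] − (E[X])² = 158.441 − 101.043 = 57.3985.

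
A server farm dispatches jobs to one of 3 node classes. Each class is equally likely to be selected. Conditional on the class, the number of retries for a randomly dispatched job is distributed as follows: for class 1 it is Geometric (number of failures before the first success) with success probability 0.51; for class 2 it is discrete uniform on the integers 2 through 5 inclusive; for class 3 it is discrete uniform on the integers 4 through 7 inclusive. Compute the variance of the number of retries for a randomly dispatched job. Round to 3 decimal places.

Per component, 1: μ=0.960784, E[X²]=2.807; 2: μ=3.5, E[X²]=13.5; 3: μ=5.5, E[X²]=31.5.
E[X] = 0.333333·0.960784 + 0.333333·3.5 + 0.333333·5.5 = 3.32026.
E[X²] = 0.333333·2.807 + 0.333333·13.5 + 0.333333·31.5 = 15.9357.
Var(X) = E[X²] − (E[X])² = 15.9357 − 11.0241 = 4.91153.

4.912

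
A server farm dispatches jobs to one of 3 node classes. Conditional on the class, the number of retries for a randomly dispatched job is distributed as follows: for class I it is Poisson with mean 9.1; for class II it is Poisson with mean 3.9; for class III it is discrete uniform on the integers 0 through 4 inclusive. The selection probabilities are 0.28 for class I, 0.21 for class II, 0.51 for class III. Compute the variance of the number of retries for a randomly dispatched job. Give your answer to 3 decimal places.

13.562

Per component, I: μ=9.1, E[X²]=91.91; II: μ=3.9, E[X²]=19.11; III: μ=2, E[X²]=6.
E[X] = 0.28·9.1 + 0.21·3.9 + 0.51·2 = 4.387.
E[X²] = 0.28·91.91 + 0.21·19.11 + 0.51·6 = 32.8079.
Var(X) = E[X²] − (E[X])² = 32.8079 − 19.2458 = 13.5621.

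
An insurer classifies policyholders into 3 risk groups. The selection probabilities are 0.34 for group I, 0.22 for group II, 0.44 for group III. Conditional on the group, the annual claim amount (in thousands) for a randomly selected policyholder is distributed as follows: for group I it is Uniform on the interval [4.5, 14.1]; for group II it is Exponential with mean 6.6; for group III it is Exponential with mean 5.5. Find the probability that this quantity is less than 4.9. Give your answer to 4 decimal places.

0.3889

Conditional on each group, P(X < 4.9): I: 0.0416667; II: 0.524041; III: 0.589717.
By total probability, P(X < 4.9) = 0.34·0.0416667 + 0.22·0.524041 + 0.44·0.589717 = 0.388931.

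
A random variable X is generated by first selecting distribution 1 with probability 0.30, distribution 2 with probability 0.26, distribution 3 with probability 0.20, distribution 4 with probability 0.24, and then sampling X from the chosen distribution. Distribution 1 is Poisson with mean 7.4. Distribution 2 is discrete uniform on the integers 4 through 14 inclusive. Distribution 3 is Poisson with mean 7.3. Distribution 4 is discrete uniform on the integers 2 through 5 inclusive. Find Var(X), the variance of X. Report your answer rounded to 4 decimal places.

Per component, 1: μ=7.4, E[X²]=62.16; 2: μ=9, E[X²]=91; 3: μ=7.3, E[X²]=60.59; 4: μ=3.5, E[X²]=13.5.
E[X] = 0.3·7.4 + 0.26·9 + 0.2·7.3 + 0.24·3.5 = 6.86.
E[X²] = 0.3·62.16 + 0.26·91 + 0.2·60.59 + 0.24·13.5 = 57.666.
Var(X) = E[X²] − (E[X])² = 57.666 − 47.0596 = 10.6064.

10.6064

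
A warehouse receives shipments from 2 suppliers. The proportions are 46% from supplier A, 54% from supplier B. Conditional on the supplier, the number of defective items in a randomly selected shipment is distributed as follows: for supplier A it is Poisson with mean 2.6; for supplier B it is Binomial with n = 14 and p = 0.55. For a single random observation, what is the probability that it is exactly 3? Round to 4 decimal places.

Conditional on each supplier, P(X = 3): A: 0.217572; B: 0.00927955.
By total probability, P(X = 3) = 0.46·0.217572 + 0.54·0.00927955 = 0.105094.

0.1051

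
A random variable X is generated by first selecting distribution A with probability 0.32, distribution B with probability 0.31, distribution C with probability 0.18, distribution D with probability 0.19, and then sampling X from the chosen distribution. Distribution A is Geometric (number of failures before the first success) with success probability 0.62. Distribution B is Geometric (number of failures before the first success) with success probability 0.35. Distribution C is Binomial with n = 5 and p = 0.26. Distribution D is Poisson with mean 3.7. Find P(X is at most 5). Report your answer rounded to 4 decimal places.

0.9434

Conditional on each component, P(X ≤ 5): A: 0.996989; B: 0.924581; C: 1; D: 0.830088.
By total probability, P(X ≤ 5) = 0.32·0.996989 + 0.31·0.924581 + 0.18·1 + 0.19·0.830088 = 0.943373.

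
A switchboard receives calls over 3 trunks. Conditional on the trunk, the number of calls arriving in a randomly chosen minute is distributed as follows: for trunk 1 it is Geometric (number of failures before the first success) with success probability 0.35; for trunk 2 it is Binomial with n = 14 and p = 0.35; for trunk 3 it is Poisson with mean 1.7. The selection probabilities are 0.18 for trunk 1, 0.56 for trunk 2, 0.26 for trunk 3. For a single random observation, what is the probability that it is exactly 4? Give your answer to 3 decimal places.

Conditional on each trunk, P(X = 4): 1: 0.0624772; 2: 0.202227; 3: 0.0635746.
By total probability, P(X = 4) = 0.18·0.0624772 + 0.56·0.202227 + 0.26·0.0635746 = 0.141023.

0.141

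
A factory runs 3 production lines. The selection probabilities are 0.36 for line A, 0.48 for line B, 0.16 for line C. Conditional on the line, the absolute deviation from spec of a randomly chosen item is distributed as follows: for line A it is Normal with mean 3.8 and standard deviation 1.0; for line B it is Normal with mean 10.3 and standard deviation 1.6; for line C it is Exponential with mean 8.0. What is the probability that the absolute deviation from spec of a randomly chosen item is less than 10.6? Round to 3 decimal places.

Conditional on each line, P(X < 10.6): A: 1; B: 0.574366; C: 0.734197.
By total probability, P(X < 10.6) = 0.36·1 + 0.48·0.574366 + 0.16·0.734197 = 0.753167.

0.753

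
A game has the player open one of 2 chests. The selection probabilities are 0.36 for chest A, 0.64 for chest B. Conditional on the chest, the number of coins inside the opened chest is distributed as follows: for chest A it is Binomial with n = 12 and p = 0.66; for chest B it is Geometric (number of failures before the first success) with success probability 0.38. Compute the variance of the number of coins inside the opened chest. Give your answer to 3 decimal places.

12.828

Per component, A: μ=7.92, E[X²]=65.4192; B: μ=1.63158, E[X²]=6.95568.
E[X] = 0.36·7.92 + 0.64·1.63158 = 3.89541.
E[X²] = 0.36·65.4192 + 0.64·6.95568 = 28.0025.
Var(X) = E[X²] − (E[X])² = 28.0025 − 15.1742 = 12.8283.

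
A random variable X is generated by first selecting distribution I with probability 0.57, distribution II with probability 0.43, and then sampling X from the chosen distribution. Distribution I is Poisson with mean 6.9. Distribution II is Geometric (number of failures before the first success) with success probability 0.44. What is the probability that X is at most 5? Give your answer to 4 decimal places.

0.5955

Conditional on each component, P(X ≤ 5): I: 0.313662; II: 0.969159.
By total probability, P(X ≤ 5) = 0.57·0.313662 + 0.43·0.969159 = 0.595526.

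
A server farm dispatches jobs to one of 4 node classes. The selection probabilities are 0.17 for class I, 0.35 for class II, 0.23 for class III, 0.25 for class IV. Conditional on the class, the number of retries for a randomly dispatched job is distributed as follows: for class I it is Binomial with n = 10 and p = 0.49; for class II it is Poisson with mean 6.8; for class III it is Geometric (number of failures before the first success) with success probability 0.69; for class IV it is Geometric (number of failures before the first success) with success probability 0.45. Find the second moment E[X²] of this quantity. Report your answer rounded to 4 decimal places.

24.3192

For each component E[X²] = Var + (mean)², giving I: 26.509; II: 53.04; III: 0.852972; IV: 4.20988.
Overall E[X²] = 0.17·26.509 + 0.35·53.04 + 0.23·0.852972 + 0.25·4.20988 = 24.3192.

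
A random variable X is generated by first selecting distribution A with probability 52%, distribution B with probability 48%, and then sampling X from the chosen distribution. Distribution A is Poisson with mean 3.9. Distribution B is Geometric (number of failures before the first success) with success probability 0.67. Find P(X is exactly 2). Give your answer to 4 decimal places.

Conditional on each component, P(X = 2): A: 0.15394; B: 0.072963.
By total probability, P(X = 2) = 0.52·0.15394 + 0.48·0.072963 = 0.115071.

0.1151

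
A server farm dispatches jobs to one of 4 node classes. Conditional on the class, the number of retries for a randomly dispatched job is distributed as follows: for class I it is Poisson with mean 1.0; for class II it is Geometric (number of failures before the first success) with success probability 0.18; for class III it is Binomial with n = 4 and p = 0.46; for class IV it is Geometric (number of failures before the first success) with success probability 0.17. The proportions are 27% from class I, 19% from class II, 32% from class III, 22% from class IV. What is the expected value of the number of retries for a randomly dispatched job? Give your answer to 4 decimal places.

Component means — I: 1; II: 4.55556; III: 1.84; IV: 4.88235.
E[X] = 0.27·1 + 0.19·4.55556 + 0.32·1.84 + 0.22·4.88235 = 2.79847.

2.7985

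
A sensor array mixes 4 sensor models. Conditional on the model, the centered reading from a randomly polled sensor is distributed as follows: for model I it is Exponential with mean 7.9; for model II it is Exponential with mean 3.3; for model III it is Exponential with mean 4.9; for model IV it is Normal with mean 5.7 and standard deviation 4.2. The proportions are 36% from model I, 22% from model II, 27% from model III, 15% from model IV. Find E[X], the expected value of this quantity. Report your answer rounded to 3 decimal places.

5.748

Component means — I: 7.9; II: 3.3; III: 4.9; IV: 5.7.
E[X] = 0.36·7.9 + 0.22·3.3 + 0.27·4.9 + 0.15·5.7 = 5.748.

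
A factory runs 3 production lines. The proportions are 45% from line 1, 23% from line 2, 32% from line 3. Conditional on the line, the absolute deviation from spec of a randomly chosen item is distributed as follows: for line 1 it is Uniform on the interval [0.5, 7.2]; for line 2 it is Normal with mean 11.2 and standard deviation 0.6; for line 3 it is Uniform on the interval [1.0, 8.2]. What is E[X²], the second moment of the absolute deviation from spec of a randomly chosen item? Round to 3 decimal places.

45.441

For each component E[X²] = Var + (mean)², giving 1: 18.5633; 2: 125.8; 3: 25.48.
Overall E[X²] = 0.45·18.5633 + 0.23·125.8 + 0.32·25.48 = 45.4411.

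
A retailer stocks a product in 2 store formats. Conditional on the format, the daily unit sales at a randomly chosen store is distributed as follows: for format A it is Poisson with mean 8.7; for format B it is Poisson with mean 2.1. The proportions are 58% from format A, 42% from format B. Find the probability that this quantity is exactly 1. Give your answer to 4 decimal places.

0.1088

Conditional on each format, P(X = 1): A: 0.0014493; B: 0.257158.
By total probability, P(X = 1) = 0.58·0.0014493 + 0.42·0.257158 = 0.108847.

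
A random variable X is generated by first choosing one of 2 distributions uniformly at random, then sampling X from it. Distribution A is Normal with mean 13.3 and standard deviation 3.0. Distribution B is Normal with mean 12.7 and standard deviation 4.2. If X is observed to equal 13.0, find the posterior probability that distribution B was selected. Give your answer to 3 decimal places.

0.417

Likelihoods f(13.0 | ·): A: 0.132318; B: 0.0947443.
Posterior ∝ prior × likelihood. Numerator for B: 0.5·0.0947443 = 0.0473721.
Normalizing constant: 0.5·0.132318 + 0.5·0.0947443 = 0.113531.
P(B | observation) = 0.0473721 / 0.113531 = 0.417262.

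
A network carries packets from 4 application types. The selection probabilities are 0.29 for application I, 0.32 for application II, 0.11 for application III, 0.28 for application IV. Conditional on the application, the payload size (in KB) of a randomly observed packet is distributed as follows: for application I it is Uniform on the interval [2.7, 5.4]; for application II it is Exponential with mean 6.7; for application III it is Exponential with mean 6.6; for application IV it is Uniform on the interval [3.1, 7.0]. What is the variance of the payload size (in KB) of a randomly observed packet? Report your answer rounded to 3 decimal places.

20.946

Per component, I: μ=4.05, E[X²]=17.01; II: μ=6.7, E[X²]=89.78; III: μ=6.6, E[X²]=87.12; IV: μ=5.05, E[X²]=26.77.
E[X] = 0.29·4.05 + 0.32·6.7 + 0.11·6.6 + 0.28·5.05 = 5.4585.
E[X²] = 0.29·17.01 + 0.32·89.78 + 0.11·87.12 + 0.28·26.77 = 50.7413.
Var(X) = E[X²] − (E[X])² = 50.7413 − 29.7952 = 20.9461.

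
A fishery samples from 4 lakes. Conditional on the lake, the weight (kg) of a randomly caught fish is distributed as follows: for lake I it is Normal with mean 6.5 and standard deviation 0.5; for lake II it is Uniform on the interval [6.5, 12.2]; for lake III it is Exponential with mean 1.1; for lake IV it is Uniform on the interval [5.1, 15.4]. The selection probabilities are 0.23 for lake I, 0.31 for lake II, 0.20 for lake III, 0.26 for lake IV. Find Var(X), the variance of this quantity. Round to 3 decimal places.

Per component, I: μ=6.5, E[X²]=42.5; II: μ=9.35, E[X²]=90.13; III: μ=1.1, E[X²]=2.42; IV: μ=10.25, E[X²]=113.903.
E[X] = 0.23·6.5 + 0.31·9.35 + 0.2·1.1 + 0.26·10.25 = 7.2785.
E[X²] = 0.23·42.5 + 0.31·90.13 + 0.2·2.42 + 0.26·113.903 = 67.8142.
Var(X) = E[X²] − (E[X])² = 67.8142 − 52.9766 = 14.8376.

14.838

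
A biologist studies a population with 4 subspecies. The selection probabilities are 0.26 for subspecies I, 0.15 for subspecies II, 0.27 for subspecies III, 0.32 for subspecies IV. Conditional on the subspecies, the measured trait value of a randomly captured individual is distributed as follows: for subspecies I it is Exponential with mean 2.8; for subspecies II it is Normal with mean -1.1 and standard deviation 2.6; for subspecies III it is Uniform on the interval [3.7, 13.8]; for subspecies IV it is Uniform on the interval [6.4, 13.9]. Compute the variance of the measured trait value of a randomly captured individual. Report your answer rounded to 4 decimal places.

24.5945

Per component, I: μ=2.8, E[X²]=15.68; II: μ=-1.1, E[X²]=7.97; III: μ=8.75, E[X²]=85.0633; IV: μ=10.15, E[X²]=107.71.
E[X] = 0.26·2.8 + 0.15·-1.1 + 0.27·8.75 + 0.32·10.15 = 6.1735.
E[X²] = 0.26·15.68 + 0.15·7.97 + 0.27·85.0633 + 0.32·107.71 = 62.7066.
Var(X) = E[X²] − (E[X])² = 62.7066 − 38.1121 = 24.5945.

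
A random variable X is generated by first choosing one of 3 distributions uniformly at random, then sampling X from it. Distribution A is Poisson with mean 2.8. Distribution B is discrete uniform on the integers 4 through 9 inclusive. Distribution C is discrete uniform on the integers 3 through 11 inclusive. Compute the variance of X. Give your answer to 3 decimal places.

Per component, A: μ=2.8, E[X²]=10.64; B: μ=6.5, E[X²]=45.1667; C: μ=7, E[X²]=55.6667.
E[X] = 0.333333·2.8 + 0.333333·6.5 + 0.333333·7 = 5.43333.
E[X²] = 0.333333·10.64 + 0.333333·45.1667 + 0.333333·55.6667 = 37.1578.
Var(X) = E[X²] − (E[X])² = 37.1578 − 29.5211 = 7.63667.

7.637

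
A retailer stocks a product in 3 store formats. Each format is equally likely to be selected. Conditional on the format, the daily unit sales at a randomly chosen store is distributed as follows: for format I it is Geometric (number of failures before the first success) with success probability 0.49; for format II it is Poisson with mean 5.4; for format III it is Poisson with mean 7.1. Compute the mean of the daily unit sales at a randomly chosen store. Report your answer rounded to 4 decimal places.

4.5136

Component means — I: 1.04082; II: 5.4; III: 7.1.
E[X] = 0.333333·1.04082 + 0.333333·5.4 + 0.333333·7.1 = 4.51361.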